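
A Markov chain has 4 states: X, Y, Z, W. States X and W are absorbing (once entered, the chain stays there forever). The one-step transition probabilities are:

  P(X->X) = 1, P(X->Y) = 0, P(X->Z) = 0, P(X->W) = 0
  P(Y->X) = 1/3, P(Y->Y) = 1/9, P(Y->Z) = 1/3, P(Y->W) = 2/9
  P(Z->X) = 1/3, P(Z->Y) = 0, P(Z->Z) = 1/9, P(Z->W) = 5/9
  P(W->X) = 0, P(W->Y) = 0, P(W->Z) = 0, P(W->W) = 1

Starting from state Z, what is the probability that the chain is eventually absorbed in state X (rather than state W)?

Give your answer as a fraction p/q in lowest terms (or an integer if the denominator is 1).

Answer: 3/8

Derivation:
Let a_i = P(absorbed in X | start in state i).
Boundary conditions: a_X = 1, a_W = 0.
For each transient state i, a_i = sum_j P(i->j) * a_j:
  a_Y = 1/3*a_X + 1/9*a_Y + 1/3*a_Z + 2/9*a_W
  a_Z = 1/3*a_X + 0*a_Y + 1/9*a_Z + 5/9*a_W

Substituting a_X = 1 and a_W = 0, rearrange to (I - Q) a = r where r[i] = P(i -> X):
  [8/9, -1/3] . (a_Y, a_Z) = 1/3
  [0, 8/9] . (a_Y, a_Z) = 1/3

Solving yields:
  a_Y = 33/64
  a_Z = 3/8

Starting state is Z, so the absorption probability is a_Z = 3/8.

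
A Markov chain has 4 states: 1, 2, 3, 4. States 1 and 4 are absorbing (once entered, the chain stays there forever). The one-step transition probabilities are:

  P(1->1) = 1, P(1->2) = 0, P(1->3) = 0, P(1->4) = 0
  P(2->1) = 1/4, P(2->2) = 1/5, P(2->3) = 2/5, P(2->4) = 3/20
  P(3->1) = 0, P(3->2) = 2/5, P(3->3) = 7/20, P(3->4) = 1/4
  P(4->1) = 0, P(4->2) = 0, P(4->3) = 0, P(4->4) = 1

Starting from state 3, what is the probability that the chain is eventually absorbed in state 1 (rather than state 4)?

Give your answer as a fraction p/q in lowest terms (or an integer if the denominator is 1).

Let a_i = P(absorbed in 1 | start in state i).
Boundary conditions: a_1 = 1, a_4 = 0.
For each transient state i, a_i = sum_j P(i->j) * a_j:
  a_2 = 1/4*a_1 + 1/5*a_2 + 2/5*a_3 + 3/20*a_4
  a_3 = 0*a_1 + 2/5*a_2 + 7/20*a_3 + 1/4*a_4

Substituting a_1 = 1 and a_4 = 0, rearrange to (I - Q) a = r where r[i] = P(i -> 1):
  [4/5, -2/5] . (a_2, a_3) = 1/4
  [-2/5, 13/20] . (a_2, a_3) = 0

Solving yields:
  a_2 = 65/144
  a_3 = 5/18

Starting state is 3, so the absorption probability is a_3 = 5/18.

Answer: 5/18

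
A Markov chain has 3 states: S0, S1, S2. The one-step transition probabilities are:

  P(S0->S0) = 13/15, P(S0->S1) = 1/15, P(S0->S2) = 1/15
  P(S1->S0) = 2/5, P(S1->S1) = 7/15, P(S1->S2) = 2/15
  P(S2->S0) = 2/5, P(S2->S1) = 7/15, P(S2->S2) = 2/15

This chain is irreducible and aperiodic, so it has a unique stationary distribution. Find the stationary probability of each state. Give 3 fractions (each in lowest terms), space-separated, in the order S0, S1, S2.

The stationary distribution satisfies pi = pi * P, i.e.:
  pi_S0 = 13/15*pi_S0 + 2/5*pi_S1 + 2/5*pi_S2
  pi_S1 = 1/15*pi_S0 + 7/15*pi_S1 + 7/15*pi_S2
  pi_S2 = 1/15*pi_S0 + 2/15*pi_S1 + 2/15*pi_S2
with normalization: pi_S0 + pi_S1 + pi_S2 = 1.

Using the first 2 balance equations plus normalization, the linear system A*pi = b is:
  [-2/15, 2/5, 2/5] . pi = 0
  [1/15, -8/15, 7/15] . pi = 0
  [1, 1, 1] . pi = 1

Solving yields:
  pi_S0 = 3/4
  pi_S1 = 1/6
  pi_S2 = 1/12

Verification (pi * P):
  3/4*13/15 + 1/6*2/5 + 1/12*2/5 = 3/4 = pi_S0  (ok)
  3/4*1/15 + 1/6*7/15 + 1/12*7/15 = 1/6 = pi_S1  (ok)
  3/4*1/15 + 1/6*2/15 + 1/12*2/15 = 1/12 = pi_S2  (ok)

Answer: 3/4 1/6 1/12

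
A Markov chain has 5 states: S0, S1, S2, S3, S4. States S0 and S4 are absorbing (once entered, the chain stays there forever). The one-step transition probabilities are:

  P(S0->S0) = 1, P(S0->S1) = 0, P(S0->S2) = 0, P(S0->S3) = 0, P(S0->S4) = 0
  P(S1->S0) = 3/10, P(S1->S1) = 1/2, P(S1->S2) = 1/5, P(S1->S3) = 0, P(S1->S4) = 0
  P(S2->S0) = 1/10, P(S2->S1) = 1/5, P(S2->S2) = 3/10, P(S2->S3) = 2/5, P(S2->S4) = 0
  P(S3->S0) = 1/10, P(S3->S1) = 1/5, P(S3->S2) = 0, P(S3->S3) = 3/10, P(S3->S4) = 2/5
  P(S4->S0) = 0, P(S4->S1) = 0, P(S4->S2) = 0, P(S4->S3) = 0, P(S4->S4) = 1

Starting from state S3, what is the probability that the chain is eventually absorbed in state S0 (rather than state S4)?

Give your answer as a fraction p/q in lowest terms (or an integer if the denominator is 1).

Answer: 77/201

Derivation:
Let a_i = P(absorbed in S0 | start in state i).
Boundary conditions: a_S0 = 1, a_S4 = 0.
For each transient state i, a_i = sum_j P(i->j) * a_j:
  a_S1 = 3/10*a_S0 + 1/2*a_S1 + 1/5*a_S2 + 0*a_S3 + 0*a_S4
  a_S2 = 1/10*a_S0 + 1/5*a_S1 + 3/10*a_S2 + 2/5*a_S3 + 0*a_S4
  a_S3 = 1/10*a_S0 + 1/5*a_S1 + 0*a_S2 + 3/10*a_S3 + 2/5*a_S4

Substituting a_S0 = 1 and a_S4 = 0, rearrange to (I - Q) a = r where r[i] = P(i -> S0):
  [1/2, -1/5, 0] . (a_S1, a_S2, a_S3) = 3/10
  [-1/5, 7/10, -2/5] . (a_S1, a_S2, a_S3) = 1/10
  [-1/5, 0, 7/10] . (a_S1, a_S2, a_S3) = 1/10

Solving yields:
  a_S1 = 169/201
  a_S2 = 121/201
  a_S3 = 77/201

Starting state is S3, so the absorption probability is a_S3 = 77/201.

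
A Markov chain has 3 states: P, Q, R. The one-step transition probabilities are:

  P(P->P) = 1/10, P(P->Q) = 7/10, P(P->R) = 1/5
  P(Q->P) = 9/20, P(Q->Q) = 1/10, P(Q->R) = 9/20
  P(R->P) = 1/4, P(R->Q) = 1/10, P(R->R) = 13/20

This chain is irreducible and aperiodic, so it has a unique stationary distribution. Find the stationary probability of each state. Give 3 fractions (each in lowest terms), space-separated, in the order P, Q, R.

The stationary distribution satisfies pi = pi * P, i.e.:
  pi_P = 1/10*pi_P + 9/20*pi_Q + 1/4*pi_R
  pi_Q = 7/10*pi_P + 1/10*pi_Q + 1/10*pi_R
  pi_R = 1/5*pi_P + 9/20*pi_Q + 13/20*pi_R
with normalization: pi_P + pi_Q + pi_R = 1.

Using the first 2 balance equations plus normalization, the linear system A*pi = b is:
  [-9/10, 9/20, 1/4] . pi = 0
  [7/10, -9/10, 1/10] . pi = 0
  [1, 1, 1] . pi = 1

Solving yields:
  pi_P = 27/103
  pi_Q = 53/206
  pi_R = 99/206

Verification (pi * P):
  27/103*1/10 + 53/206*9/20 + 99/206*1/4 = 27/103 = pi_P  (ok)
  27/103*7/10 + 53/206*1/10 + 99/206*1/10 = 53/206 = pi_Q  (ok)
  27/103*1/5 + 53/206*9/20 + 99/206*13/20 = 99/206 = pi_R  (ok)

Answer: 27/103 53/206 99/206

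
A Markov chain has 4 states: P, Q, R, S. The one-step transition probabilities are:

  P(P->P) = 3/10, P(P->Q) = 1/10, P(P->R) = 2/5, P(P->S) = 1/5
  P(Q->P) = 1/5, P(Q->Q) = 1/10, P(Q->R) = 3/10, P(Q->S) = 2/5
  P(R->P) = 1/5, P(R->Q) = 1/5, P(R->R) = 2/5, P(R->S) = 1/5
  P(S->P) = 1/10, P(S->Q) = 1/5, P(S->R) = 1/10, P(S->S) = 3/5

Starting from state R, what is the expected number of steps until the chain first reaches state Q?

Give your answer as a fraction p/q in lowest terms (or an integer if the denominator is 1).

Answer: 270/49

Derivation:
Let h_i = expected steps to first reach Q from state i.
Boundary: h_Q = 0.
First-step equations for the other states:
  h_P = 1 + 3/10*h_P + 1/10*h_Q + 2/5*h_R + 1/5*h_S
  h_R = 1 + 1/5*h_P + 1/5*h_Q + 2/5*h_R + 1/5*h_S
  h_S = 1 + 1/10*h_P + 1/5*h_Q + 1/10*h_R + 3/5*h_S

Substituting h_Q = 0 and rearranging gives the linear system (I - Q) h = 1:
  [7/10, -2/5, -1/5] . (h_P, h_R, h_S) = 1
  [-1/5, 3/5, -1/5] . (h_P, h_R, h_S) = 1
  [-1/10, -1/10, 2/5] . (h_P, h_R, h_S) = 1

Solving yields:
  h_P = 300/49
  h_R = 270/49
  h_S = 265/49

Starting state is R, so the expected hitting time is h_R = 270/49.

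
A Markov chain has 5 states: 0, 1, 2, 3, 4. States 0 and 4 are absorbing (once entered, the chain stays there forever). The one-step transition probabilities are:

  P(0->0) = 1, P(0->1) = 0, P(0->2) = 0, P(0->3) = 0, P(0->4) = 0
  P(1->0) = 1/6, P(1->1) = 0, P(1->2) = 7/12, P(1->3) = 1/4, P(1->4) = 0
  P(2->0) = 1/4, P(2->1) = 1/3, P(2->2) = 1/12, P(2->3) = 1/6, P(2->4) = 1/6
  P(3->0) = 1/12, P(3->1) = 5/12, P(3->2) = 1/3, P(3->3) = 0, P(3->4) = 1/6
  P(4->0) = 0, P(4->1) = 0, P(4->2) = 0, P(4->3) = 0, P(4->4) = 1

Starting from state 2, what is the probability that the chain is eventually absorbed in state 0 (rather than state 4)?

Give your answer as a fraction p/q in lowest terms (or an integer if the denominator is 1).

Let a_i = P(absorbed in 0 | start in state i).
Boundary conditions: a_0 = 1, a_4 = 0.
For each transient state i, a_i = sum_j P(i->j) * a_j:
  a_1 = 1/6*a_0 + 0*a_1 + 7/12*a_2 + 1/4*a_3 + 0*a_4
  a_2 = 1/4*a_0 + 1/3*a_1 + 1/12*a_2 + 1/6*a_3 + 1/6*a_4
  a_3 = 1/12*a_0 + 5/12*a_1 + 1/3*a_2 + 0*a_3 + 1/6*a_4

Substituting a_0 = 1 and a_4 = 0, rearrange to (I - Q) a = r where r[i] = P(i -> 0):
  [1, -7/12, -1/4] . (a_1, a_2, a_3) = 1/6
  [-1/3, 11/12, -1/6] . (a_1, a_2, a_3) = 1/4
  [-5/12, -1/3, 1] . (a_1, a_2, a_3) = 1/12

Solving yields:
  a_1 = 53/79
  a_2 = 49/79
  a_3 = 45/79

Starting state is 2, so the absorption probability is a_2 = 49/79.

Answer: 49/79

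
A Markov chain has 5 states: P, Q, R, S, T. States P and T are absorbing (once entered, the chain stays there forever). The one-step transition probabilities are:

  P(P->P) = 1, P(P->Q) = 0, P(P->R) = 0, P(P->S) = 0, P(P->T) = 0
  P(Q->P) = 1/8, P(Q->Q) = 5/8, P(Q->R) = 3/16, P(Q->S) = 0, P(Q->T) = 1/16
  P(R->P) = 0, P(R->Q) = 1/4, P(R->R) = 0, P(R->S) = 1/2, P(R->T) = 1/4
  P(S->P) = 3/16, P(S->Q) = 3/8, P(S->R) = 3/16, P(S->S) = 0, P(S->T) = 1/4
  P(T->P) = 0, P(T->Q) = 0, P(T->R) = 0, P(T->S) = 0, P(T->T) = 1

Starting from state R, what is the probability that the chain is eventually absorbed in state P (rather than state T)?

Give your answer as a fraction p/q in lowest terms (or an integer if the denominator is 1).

Answer: 23/66

Derivation:
Let a_i = P(absorbed in P | start in state i).
Boundary conditions: a_P = 1, a_T = 0.
For each transient state i, a_i = sum_j P(i->j) * a_j:
  a_Q = 1/8*a_P + 5/8*a_Q + 3/16*a_R + 0*a_S + 1/16*a_T
  a_R = 0*a_P + 1/4*a_Q + 0*a_R + 1/2*a_S + 1/4*a_T
  a_S = 3/16*a_P + 3/8*a_Q + 3/16*a_R + 0*a_S + 1/4*a_T

Substituting a_P = 1 and a_T = 0, rearrange to (I - Q) a = r where r[i] = P(i -> P):
  [3/8, -3/16, 0] . (a_Q, a_R, a_S) = 1/8
  [-1/4, 1, -1/2] . (a_Q, a_R, a_S) = 0
  [-3/8, -3/16, 1] . (a_Q, a_R, a_S) = 3/16

Solving yields:
  a_Q = 67/132
  a_R = 23/66
  a_S = 39/88

Starting state is R, so the absorption probability is a_R = 23/66.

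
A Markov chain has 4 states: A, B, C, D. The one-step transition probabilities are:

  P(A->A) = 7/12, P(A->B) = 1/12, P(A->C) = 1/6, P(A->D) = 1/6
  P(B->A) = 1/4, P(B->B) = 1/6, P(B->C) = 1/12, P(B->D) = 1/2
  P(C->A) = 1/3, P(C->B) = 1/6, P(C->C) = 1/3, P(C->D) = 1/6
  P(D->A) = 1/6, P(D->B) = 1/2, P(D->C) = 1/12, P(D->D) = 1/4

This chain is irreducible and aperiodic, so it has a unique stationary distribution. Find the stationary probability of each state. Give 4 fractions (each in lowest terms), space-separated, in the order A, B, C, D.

The stationary distribution satisfies pi = pi * P, i.e.:
  pi_A = 7/12*pi_A + 1/4*pi_B + 1/3*pi_C + 1/6*pi_D
  pi_B = 1/12*pi_A + 1/6*pi_B + 1/6*pi_C + 1/2*pi_D
  pi_C = 1/6*pi_A + 1/12*pi_B + 1/3*pi_C + 1/12*pi_D
  pi_D = 1/6*pi_A + 1/2*pi_B + 1/6*pi_C + 1/4*pi_D
with normalization: pi_A + pi_B + pi_C + pi_D = 1.

Using the first 3 balance equations plus normalization, the linear system A*pi = b is:
  [-5/12, 1/4, 1/3, 1/6] . pi = 0
  [1/12, -5/6, 1/6, 1/2] . pi = 0
  [1/6, 1/12, -2/3, 1/12] . pi = 0
  [1, 1, 1, 1] . pi = 1

Solving yields:
  pi_A = 74/205
  pi_B = 46/205
  pi_C = 31/205
  pi_D = 54/205

Verification (pi * P):
  74/205*7/12 + 46/205*1/4 + 31/205*1/3 + 54/205*1/6 = 74/205 = pi_A  (ok)
  74/205*1/12 + 46/205*1/6 + 31/205*1/6 + 54/205*1/2 = 46/205 = pi_B  (ok)
  74/205*1/6 + 46/205*1/12 + 31/205*1/3 + 54/205*1/12 = 31/205 = pi_C  (ok)
  74/205*1/6 + 46/205*1/2 + 31/205*1/6 + 54/205*1/4 = 54/205 = pi_D  (ok)

Answer: 74/205 46/205 31/205 54/205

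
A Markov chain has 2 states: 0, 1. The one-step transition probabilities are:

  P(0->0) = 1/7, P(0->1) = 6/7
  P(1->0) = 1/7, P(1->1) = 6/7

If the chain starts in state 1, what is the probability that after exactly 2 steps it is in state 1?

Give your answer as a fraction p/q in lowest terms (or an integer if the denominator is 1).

Answer: 6/7

Derivation:
Computing P^2 by repeated multiplication:
P^1 =
  0: [1/7, 6/7]
  1: [1/7, 6/7]
P^2 =
  0: [1/7, 6/7]
  1: [1/7, 6/7]

(P^2)[1 -> 1] = 6/7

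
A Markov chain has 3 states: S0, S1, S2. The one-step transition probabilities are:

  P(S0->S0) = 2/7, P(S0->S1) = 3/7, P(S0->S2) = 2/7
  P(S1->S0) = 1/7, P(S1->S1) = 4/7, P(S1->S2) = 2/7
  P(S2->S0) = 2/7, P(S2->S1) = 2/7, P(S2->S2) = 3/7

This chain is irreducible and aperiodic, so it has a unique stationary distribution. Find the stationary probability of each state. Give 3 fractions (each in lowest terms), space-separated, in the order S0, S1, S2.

The stationary distribution satisfies pi = pi * P, i.e.:
  pi_S0 = 2/7*pi_S0 + 1/7*pi_S1 + 2/7*pi_S2
  pi_S1 = 3/7*pi_S0 + 4/7*pi_S1 + 2/7*pi_S2
  pi_S2 = 2/7*pi_S0 + 2/7*pi_S1 + 3/7*pi_S2
with normalization: pi_S0 + pi_S1 + pi_S2 = 1.

Using the first 2 balance equations plus normalization, the linear system A*pi = b is:
  [-5/7, 1/7, 2/7] . pi = 0
  [3/7, -3/7, 2/7] . pi = 0
  [1, 1, 1] . pi = 1

Solving yields:
  pi_S0 = 2/9
  pi_S1 = 4/9
  pi_S2 = 1/3

Verification (pi * P):
  2/9*2/7 + 4/9*1/7 + 1/3*2/7 = 2/9 = pi_S0  (ok)
  2/9*3/7 + 4/9*4/7 + 1/3*2/7 = 4/9 = pi_S1  (ok)
  2/9*2/7 + 4/9*2/7 + 1/3*3/7 = 1/3 = pi_S2  (ok)

Answer: 2/9 4/9 1/3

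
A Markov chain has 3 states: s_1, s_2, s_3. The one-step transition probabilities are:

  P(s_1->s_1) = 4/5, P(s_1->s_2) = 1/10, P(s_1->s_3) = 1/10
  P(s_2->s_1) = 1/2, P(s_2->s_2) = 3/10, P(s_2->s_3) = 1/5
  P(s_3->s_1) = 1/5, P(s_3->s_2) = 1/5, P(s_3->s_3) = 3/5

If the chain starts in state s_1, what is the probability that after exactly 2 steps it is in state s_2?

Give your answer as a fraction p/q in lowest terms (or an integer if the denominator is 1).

Answer: 13/100

Derivation:
Computing P^2 by repeated multiplication:
P^1 =
  s_1: [4/5, 1/10, 1/10]
  s_2: [1/2, 3/10, 1/5]
  s_3: [1/5, 1/5, 3/5]
P^2 =
  s_1: [71/100, 13/100, 4/25]
  s_2: [59/100, 9/50, 23/100]
  s_3: [19/50, 1/5, 21/50]

(P^2)[s_1 -> s_2] = 13/100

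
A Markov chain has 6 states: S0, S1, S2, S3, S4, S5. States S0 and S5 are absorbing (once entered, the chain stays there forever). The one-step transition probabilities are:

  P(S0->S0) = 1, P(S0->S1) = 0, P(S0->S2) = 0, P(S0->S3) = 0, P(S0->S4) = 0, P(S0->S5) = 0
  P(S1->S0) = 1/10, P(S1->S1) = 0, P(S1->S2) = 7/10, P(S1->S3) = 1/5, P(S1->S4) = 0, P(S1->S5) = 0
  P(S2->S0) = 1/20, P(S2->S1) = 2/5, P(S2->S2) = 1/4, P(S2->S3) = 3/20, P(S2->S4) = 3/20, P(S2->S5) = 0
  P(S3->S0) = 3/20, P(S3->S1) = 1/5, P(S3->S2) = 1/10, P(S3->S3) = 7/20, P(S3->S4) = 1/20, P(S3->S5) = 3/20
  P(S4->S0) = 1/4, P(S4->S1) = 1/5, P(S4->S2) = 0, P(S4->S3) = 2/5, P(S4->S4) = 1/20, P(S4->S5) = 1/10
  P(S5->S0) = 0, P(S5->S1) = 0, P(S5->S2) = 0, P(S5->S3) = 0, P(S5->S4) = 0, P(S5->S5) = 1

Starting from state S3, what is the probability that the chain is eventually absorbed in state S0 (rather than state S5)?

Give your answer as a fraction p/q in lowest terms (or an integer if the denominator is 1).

Let a_i = P(absorbed in S0 | start in state i).
Boundary conditions: a_S0 = 1, a_S5 = 0.
For each transient state i, a_i = sum_j P(i->j) * a_j:
  a_S1 = 1/10*a_S0 + 0*a_S1 + 7/10*a_S2 + 1/5*a_S3 + 0*a_S4 + 0*a_S5
  a_S2 = 1/20*a_S0 + 2/5*a_S1 + 1/4*a_S2 + 3/20*a_S3 + 3/20*a_S4 + 0*a_S5
  a_S3 = 3/20*a_S0 + 1/5*a_S1 + 1/10*a_S2 + 7/20*a_S3 + 1/20*a_S4 + 3/20*a_S5
  a_S4 = 1/4*a_S0 + 1/5*a_S1 + 0*a_S2 + 2/5*a_S3 + 1/20*a_S4 + 1/10*a_S5

Substituting a_S0 = 1 and a_S5 = 0, rearrange to (I - Q) a = r where r[i] = P(i -> S0):
  [1, -7/10, -1/5, 0] . (a_S1, a_S2, a_S3, a_S4) = 1/10
  [-2/5, 3/4, -3/20, -3/20] . (a_S1, a_S2, a_S3, a_S4) = 1/20
  [-1/5, -1/10, 13/20, -1/20] . (a_S1, a_S2, a_S3, a_S4) = 3/20
  [-1/5, 0, -2/5, 19/20] . (a_S1, a_S2, a_S3, a_S4) = 1/4

Solving yields:
  a_S1 = 3421/4782
  a_S2 = 5054/7173
  a_S3 = 4382/7173
  a_S4 = 4813/7173

Starting state is S3, so the absorption probability is a_S3 = 4382/7173.

Answer: 4382/7173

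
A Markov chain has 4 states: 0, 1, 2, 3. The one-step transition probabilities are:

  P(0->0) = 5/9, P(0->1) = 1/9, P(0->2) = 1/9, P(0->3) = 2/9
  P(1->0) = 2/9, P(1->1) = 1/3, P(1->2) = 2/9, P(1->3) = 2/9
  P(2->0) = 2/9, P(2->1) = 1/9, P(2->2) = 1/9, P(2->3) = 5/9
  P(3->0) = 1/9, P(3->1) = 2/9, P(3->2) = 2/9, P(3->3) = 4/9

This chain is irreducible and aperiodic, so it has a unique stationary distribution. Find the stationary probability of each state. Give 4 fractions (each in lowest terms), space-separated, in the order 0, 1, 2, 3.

Answer: 38/139 27/139 24/139 50/139

Derivation:
The stationary distribution satisfies pi = pi * P, i.e.:
  pi_0 = 5/9*pi_0 + 2/9*pi_1 + 2/9*pi_2 + 1/9*pi_3
  pi_1 = 1/9*pi_0 + 1/3*pi_1 + 1/9*pi_2 + 2/9*pi_3
  pi_2 = 1/9*pi_0 + 2/9*pi_1 + 1/9*pi_2 + 2/9*pi_3
  pi_3 = 2/9*pi_0 + 2/9*pi_1 + 5/9*pi_2 + 4/9*pi_3
with normalization: pi_0 + pi_1 + pi_2 + pi_3 = 1.

Using the first 3 balance equations plus normalization, the linear system A*pi = b is:
  [-4/9, 2/9, 2/9, 1/9] . pi = 0
  [1/9, -2/3, 1/9, 2/9] . pi = 0
  [1/9, 2/9, -8/9, 2/9] . pi = 0
  [1, 1, 1, 1] . pi = 1

Solving yields:
  pi_0 = 38/139
  pi_1 = 27/139
  pi_2 = 24/139
  pi_3 = 50/139

Verification (pi * P):
  38/139*5/9 + 27/139*2/9 + 24/139*2/9 + 50/139*1/9 = 38/139 = pi_0  (ok)
  38/139*1/9 + 27/139*1/3 + 24/139*1/9 + 50/139*2/9 = 27/139 = pi_1  (ok)
  38/139*1/9 + 27/139*2/9 + 24/139*1/9 + 50/139*2/9 = 24/139 = pi_2  (ok)
  38/139*2/9 + 27/139*2/9 + 24/139*5/9 + 50/139*4/9 = 50/139 = pi_3  (ok)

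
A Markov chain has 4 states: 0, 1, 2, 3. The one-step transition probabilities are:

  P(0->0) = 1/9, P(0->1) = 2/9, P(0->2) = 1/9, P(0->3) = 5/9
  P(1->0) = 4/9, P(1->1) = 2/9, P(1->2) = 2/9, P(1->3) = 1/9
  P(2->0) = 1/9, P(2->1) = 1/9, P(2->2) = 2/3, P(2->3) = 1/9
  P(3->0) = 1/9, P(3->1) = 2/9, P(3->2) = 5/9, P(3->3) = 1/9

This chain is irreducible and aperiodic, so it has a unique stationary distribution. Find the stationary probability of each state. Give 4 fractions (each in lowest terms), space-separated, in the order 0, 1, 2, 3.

Answer: 34/203 103/609 97/203 113/609

Derivation:
The stationary distribution satisfies pi = pi * P, i.e.:
  pi_0 = 1/9*pi_0 + 4/9*pi_1 + 1/9*pi_2 + 1/9*pi_3
  pi_1 = 2/9*pi_0 + 2/9*pi_1 + 1/9*pi_2 + 2/9*pi_3
  pi_2 = 1/9*pi_0 + 2/9*pi_1 + 2/3*pi_2 + 5/9*pi_3
  pi_3 = 5/9*pi_0 + 1/9*pi_1 + 1/9*pi_2 + 1/9*pi_3
with normalization: pi_0 + pi_1 + pi_2 + pi_3 = 1.

Using the first 3 balance equations plus normalization, the linear system A*pi = b is:
  [-8/9, 4/9, 1/9, 1/9] . pi = 0
  [2/9, -7/9, 1/9, 2/9] . pi = 0
  [1/9, 2/9, -1/3, 5/9] . pi = 0
  [1, 1, 1, 1] . pi = 1

Solving yields:
  pi_0 = 34/203
  pi_1 = 103/609
  pi_2 = 97/203
  pi_3 = 113/609

Verification (pi * P):
  34/203*1/9 + 103/609*4/9 + 97/203*1/9 + 113/609*1/9 = 34/203 = pi_0  (ok)
  34/203*2/9 + 103/609*2/9 + 97/203*1/9 + 113/609*2/9 = 103/609 = pi_1  (ok)
  34/203*1/9 + 103/609*2/9 + 97/203*2/3 + 113/609*5/9 = 97/203 = pi_2  (ok)
  34/203*5/9 + 103/609*1/9 + 97/203*1/9 + 113/609*1/9 = 113/609 = pi_3  (ok)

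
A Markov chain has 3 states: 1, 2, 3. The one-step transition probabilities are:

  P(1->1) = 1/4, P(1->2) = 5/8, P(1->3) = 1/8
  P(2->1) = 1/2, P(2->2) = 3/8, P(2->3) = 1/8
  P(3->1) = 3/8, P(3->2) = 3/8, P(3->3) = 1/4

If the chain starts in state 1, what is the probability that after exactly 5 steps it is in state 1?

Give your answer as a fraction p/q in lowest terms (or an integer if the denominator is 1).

Computing P^5 by repeated multiplication:
P^1 =
  1: [1/4, 5/8, 1/8]
  2: [1/2, 3/8, 1/8]
  3: [3/8, 3/8, 1/4]
P^2 =
  1: [27/64, 7/16, 9/64]
  2: [23/64, 1/2, 9/64]
  3: [3/8, 15/32, 5/32]
P^3 =
  1: [193/512, 123/256, 73/512]
  2: [201/512, 119/256, 73/512]
  3: [99/256, 15/32, 37/256]
P^4 =
  1: [1589/4096, 961/2048, 585/4096]
  2: [1573/4096, 969/2048, 585/4096]
  3: [789/2048, 483/1024, 293/2048]
P^5 =
  1: [12621/32768, 7733/16384, 4681/32768]
  2: [12653/32768, 7717/16384, 4681/32768]
  3: [6321/16384, 3861/8192, 2341/16384]

(P^5)[1 -> 1] = 12621/32768

Answer: 12621/32768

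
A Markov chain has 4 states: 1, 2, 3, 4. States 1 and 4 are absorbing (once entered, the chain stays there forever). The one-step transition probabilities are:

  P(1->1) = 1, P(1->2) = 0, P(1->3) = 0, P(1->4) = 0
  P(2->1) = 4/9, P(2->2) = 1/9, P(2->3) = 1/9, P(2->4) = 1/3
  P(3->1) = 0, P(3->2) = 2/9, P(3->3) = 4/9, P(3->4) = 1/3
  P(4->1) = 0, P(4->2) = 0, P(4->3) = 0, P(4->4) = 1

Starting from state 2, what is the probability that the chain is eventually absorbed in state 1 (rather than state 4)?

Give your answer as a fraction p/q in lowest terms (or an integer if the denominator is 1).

Let a_i = P(absorbed in 1 | start in state i).
Boundary conditions: a_1 = 1, a_4 = 0.
For each transient state i, a_i = sum_j P(i->j) * a_j:
  a_2 = 4/9*a_1 + 1/9*a_2 + 1/9*a_3 + 1/3*a_4
  a_3 = 0*a_1 + 2/9*a_2 + 4/9*a_3 + 1/3*a_4

Substituting a_1 = 1 and a_4 = 0, rearrange to (I - Q) a = r where r[i] = P(i -> 1):
  [8/9, -1/9] . (a_2, a_3) = 4/9
  [-2/9, 5/9] . (a_2, a_3) = 0

Solving yields:
  a_2 = 10/19
  a_3 = 4/19

Starting state is 2, so the absorption probability is a_2 = 10/19.

Answer: 10/19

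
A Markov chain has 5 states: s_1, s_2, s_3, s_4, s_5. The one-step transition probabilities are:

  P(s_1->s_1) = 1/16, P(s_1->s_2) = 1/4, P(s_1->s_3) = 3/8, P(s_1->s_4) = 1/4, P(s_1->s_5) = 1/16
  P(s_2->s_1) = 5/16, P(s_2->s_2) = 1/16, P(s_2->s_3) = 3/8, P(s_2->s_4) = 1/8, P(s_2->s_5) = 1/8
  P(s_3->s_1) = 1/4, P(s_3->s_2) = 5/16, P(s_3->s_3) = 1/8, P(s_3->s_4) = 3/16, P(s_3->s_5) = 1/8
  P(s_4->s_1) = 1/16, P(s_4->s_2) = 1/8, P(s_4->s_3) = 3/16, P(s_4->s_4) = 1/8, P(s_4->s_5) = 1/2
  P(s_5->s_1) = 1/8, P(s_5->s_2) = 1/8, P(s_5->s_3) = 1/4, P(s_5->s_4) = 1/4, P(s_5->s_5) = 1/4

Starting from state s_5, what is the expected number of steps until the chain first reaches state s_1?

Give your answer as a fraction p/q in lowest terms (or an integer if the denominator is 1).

Let h_i = expected steps to first reach s_1 from state i.
Boundary: h_s_1 = 0.
First-step equations for the other states:
  h_s_2 = 1 + 5/16*h_s_1 + 1/16*h_s_2 + 3/8*h_s_3 + 1/8*h_s_4 + 1/8*h_s_5
  h_s_3 = 1 + 1/4*h_s_1 + 5/16*h_s_2 + 1/8*h_s_3 + 3/16*h_s_4 + 1/8*h_s_5
  h_s_4 = 1 + 1/16*h_s_1 + 1/8*h_s_2 + 3/16*h_s_3 + 1/8*h_s_4 + 1/2*h_s_5
  h_s_5 = 1 + 1/8*h_s_1 + 1/8*h_s_2 + 1/4*h_s_3 + 1/4*h_s_4 + 1/4*h_s_5

Substituting h_s_1 = 0 and rearranging gives the linear system (I - Q) h = 1:
  [15/16, -3/8, -1/8, -1/8] . (h_s_2, h_s_3, h_s_4, h_s_5) = 1
  [-5/16, 7/8, -3/16, -1/8] . (h_s_2, h_s_3, h_s_4, h_s_5) = 1
  [-1/8, -3/16, 7/8, -1/2] . (h_s_2, h_s_3, h_s_4, h_s_5) = 1
  [-1/8, -1/4, -1/4, 3/4] . (h_s_2, h_s_3, h_s_4, h_s_5) = 1

Solving yields:
  h_s_2 = 4294/921
  h_s_3 = 4580/921
  h_s_4 = 5720/921
  h_s_5 = 5377/921

Starting state is s_5, so the expected hitting time is h_s_5 = 5377/921.

Answer: 5377/921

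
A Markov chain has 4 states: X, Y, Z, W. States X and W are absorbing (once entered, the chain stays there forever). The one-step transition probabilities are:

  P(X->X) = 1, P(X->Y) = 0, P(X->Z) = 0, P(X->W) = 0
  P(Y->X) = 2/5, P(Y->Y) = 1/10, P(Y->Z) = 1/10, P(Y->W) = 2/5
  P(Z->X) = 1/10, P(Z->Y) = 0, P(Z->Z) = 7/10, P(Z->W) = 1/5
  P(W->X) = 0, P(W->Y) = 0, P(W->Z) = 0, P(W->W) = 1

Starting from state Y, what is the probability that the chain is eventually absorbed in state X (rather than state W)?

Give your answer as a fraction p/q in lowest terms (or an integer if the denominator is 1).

Let a_i = P(absorbed in X | start in state i).
Boundary conditions: a_X = 1, a_W = 0.
For each transient state i, a_i = sum_j P(i->j) * a_j:
  a_Y = 2/5*a_X + 1/10*a_Y + 1/10*a_Z + 2/5*a_W
  a_Z = 1/10*a_X + 0*a_Y + 7/10*a_Z + 1/5*a_W

Substituting a_X = 1 and a_W = 0, rearrange to (I - Q) a = r where r[i] = P(i -> X):
  [9/10, -1/10] . (a_Y, a_Z) = 2/5
  [0, 3/10] . (a_Y, a_Z) = 1/10

Solving yields:
  a_Y = 13/27
  a_Z = 1/3

Starting state is Y, so the absorption probability is a_Y = 13/27.

Answer: 13/27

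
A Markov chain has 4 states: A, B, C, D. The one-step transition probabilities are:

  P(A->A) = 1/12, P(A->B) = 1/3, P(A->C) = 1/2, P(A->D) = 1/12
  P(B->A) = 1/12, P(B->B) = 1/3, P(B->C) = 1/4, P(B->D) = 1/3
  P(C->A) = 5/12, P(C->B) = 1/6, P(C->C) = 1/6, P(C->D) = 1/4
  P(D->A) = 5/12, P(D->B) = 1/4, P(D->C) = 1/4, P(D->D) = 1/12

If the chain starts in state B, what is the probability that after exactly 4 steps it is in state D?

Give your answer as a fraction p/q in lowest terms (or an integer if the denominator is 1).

Computing P^4 by repeated multiplication:
P^1 =
  A: [1/12, 1/3, 1/2, 1/12]
  B: [1/12, 1/3, 1/4, 1/3]
  C: [5/12, 1/6, 1/6, 1/4]
  D: [5/12, 1/4, 1/4, 1/12]
P^2 =
  A: [5/18, 35/144, 11/48, 1/4]
  B: [5/18, 19/72, 1/4, 5/24]
  C: [2/9, 41/144, 49/144, 11/72]
  D: [7/36, 41/144, 1/3, 3/16]
P^3 =
  A: [35/144, 79/288, 173/576, 35/192]
  B: [17/72, 79/288, 43/144, 55/288]
  C: [107/432, 19/72, 479/1728, 365/1728]
  D: [37/144, 151/576, 13/48, 121/576]
P^4 =
  A: [211/864, 1853/6912, 1975/6912, 349/1728]
  B: [71/288, 925/3456, 491/1728, 697/3456]
  C: [319/1296, 69/256, 5989/20736, 2027/10368]
  D: [421/1728, 1871/6912, 7/24, 149/768]

(P^4)[B -> D] = 697/3456

Answer: 697/3456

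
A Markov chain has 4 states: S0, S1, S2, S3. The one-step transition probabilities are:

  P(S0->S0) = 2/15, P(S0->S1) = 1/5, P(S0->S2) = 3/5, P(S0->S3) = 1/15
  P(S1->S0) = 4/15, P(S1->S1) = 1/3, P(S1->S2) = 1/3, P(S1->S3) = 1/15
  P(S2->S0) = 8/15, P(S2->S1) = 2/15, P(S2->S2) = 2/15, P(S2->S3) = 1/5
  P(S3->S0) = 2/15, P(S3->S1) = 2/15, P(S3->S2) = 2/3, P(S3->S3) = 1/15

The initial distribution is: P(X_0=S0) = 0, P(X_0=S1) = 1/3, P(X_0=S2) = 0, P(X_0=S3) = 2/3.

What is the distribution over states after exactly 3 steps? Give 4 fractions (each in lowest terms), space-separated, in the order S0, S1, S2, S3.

Propagating the distribution step by step (d_{t+1} = d_t * P):
d_0 = (S0=0, S1=1/3, S2=0, S3=2/3)
  d_1[S0] = 0*2/15 + 1/3*4/15 + 0*8/15 + 2/3*2/15 = 8/45
  d_1[S1] = 0*1/5 + 1/3*1/3 + 0*2/15 + 2/3*2/15 = 1/5
  d_1[S2] = 0*3/5 + 1/3*1/3 + 0*2/15 + 2/3*2/3 = 5/9
  d_1[S3] = 0*1/15 + 1/3*1/15 + 0*1/5 + 2/3*1/15 = 1/15
d_1 = (S0=8/45, S1=1/5, S2=5/9, S3=1/15)
  d_2[S0] = 8/45*2/15 + 1/5*4/15 + 5/9*8/15 + 1/15*2/15 = 86/225
  d_2[S1] = 8/45*1/5 + 1/5*1/3 + 5/9*2/15 + 1/15*2/15 = 5/27
  d_2[S2] = 8/45*3/5 + 1/5*1/3 + 5/9*2/15 + 1/15*2/3 = 197/675
  d_2[S3] = 8/45*1/15 + 1/5*1/15 + 5/9*1/5 + 1/15*1/15 = 19/135
d_2 = (S0=86/225, S1=5/27, S2=197/675, S3=19/135)
  d_3[S0] = 86/225*2/15 + 5/27*4/15 + 197/675*8/15 + 19/135*2/15 = 2782/10125
  d_3[S1] = 86/225*1/5 + 5/27*1/3 + 197/675*2/15 + 19/135*2/15 = 661/3375
  d_3[S2] = 86/225*3/5 + 5/27*1/3 + 197/675*2/15 + 19/135*2/3 = 4291/10125
  d_3[S3] = 86/225*1/15 + 5/27*1/15 + 197/675*1/5 + 19/135*1/15 = 1069/10125
d_3 = (S0=2782/10125, S1=661/3375, S2=4291/10125, S3=1069/10125)

Answer: 2782/10125 661/3375 4291/10125 1069/10125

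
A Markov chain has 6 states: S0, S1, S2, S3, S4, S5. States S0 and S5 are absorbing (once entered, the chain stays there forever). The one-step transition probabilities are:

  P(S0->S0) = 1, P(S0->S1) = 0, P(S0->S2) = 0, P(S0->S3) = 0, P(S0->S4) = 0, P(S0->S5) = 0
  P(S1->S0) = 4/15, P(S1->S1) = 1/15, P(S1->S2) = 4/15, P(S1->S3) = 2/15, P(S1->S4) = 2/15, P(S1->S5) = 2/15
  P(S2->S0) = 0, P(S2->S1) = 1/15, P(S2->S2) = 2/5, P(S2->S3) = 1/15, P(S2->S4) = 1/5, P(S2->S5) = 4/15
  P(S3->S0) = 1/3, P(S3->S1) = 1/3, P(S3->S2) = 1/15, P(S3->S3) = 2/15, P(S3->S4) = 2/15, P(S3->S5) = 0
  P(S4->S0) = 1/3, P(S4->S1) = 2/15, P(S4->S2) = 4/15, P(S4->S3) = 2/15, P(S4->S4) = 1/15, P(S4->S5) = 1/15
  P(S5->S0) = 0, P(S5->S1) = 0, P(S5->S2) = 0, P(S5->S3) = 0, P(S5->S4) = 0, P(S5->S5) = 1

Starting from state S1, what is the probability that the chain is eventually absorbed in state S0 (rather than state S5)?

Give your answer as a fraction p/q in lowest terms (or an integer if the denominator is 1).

Let a_i = P(absorbed in S0 | start in state i).
Boundary conditions: a_S0 = 1, a_S5 = 0.
For each transient state i, a_i = sum_j P(i->j) * a_j:
  a_S1 = 4/15*a_S0 + 1/15*a_S1 + 4/15*a_S2 + 2/15*a_S3 + 2/15*a_S4 + 2/15*a_S5
  a_S2 = 0*a_S0 + 1/15*a_S1 + 2/5*a_S2 + 1/15*a_S3 + 1/5*a_S4 + 4/15*a_S5
  a_S3 = 1/3*a_S0 + 1/3*a_S1 + 1/15*a_S2 + 2/15*a_S3 + 2/15*a_S4 + 0*a_S5
  a_S4 = 1/3*a_S0 + 2/15*a_S1 + 4/15*a_S2 + 2/15*a_S3 + 1/15*a_S4 + 1/15*a_S5

Substituting a_S0 = 1 and a_S5 = 0, rearrange to (I - Q) a = r where r[i] = P(i -> S0):
  [14/15, -4/15, -2/15, -2/15] . (a_S1, a_S2, a_S3, a_S4) = 4/15
  [-1/15, 3/5, -1/15, -1/5] . (a_S1, a_S2, a_S3, a_S4) = 0
  [-1/3, -1/15, 13/15, -2/15] . (a_S1, a_S2, a_S3, a_S4) = 1/3
  [-2/15, -4/15, -2/15, 14/15] . (a_S1, a_S2, a_S3, a_S4) = 1/3

Solving yields:
  a_S1 = 4811/8176
  a_S2 = 745/2044
  a_S3 = 6043/8176
  a_S4 = 2661/4088

Starting state is S1, so the absorption probability is a_S1 = 4811/8176.

Answer: 4811/8176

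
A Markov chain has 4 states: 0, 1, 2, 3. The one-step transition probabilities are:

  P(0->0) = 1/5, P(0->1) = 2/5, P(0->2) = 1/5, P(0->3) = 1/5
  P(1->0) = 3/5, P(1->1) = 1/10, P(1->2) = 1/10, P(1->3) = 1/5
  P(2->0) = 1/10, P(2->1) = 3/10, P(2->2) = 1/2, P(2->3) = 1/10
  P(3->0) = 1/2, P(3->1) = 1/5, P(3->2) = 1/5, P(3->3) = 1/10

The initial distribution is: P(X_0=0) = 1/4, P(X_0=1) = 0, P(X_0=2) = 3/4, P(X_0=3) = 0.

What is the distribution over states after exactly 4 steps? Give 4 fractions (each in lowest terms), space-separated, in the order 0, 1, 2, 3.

Propagating the distribution step by step (d_{t+1} = d_t * P):
d_0 = (0=1/4, 1=0, 2=3/4, 3=0)
  d_1[0] = 1/4*1/5 + 0*3/5 + 3/4*1/10 + 0*1/2 = 1/8
  d_1[1] = 1/4*2/5 + 0*1/10 + 3/4*3/10 + 0*1/5 = 13/40
  d_1[2] = 1/4*1/5 + 0*1/10 + 3/4*1/2 + 0*1/5 = 17/40
  d_1[3] = 1/4*1/5 + 0*1/5 + 3/4*1/10 + 0*1/10 = 1/8
d_1 = (0=1/8, 1=13/40, 2=17/40, 3=1/8)
  d_2[0] = 1/8*1/5 + 13/40*3/5 + 17/40*1/10 + 1/8*1/2 = 13/40
  d_2[1] = 1/8*2/5 + 13/40*1/10 + 17/40*3/10 + 1/8*1/5 = 47/200
  d_2[2] = 1/8*1/5 + 13/40*1/10 + 17/40*1/2 + 1/8*1/5 = 59/200
  d_2[3] = 1/8*1/5 + 13/40*1/5 + 17/40*1/10 + 1/8*1/10 = 29/200
d_2 = (0=13/40, 1=47/200, 2=59/200, 3=29/200)
  d_3[0] = 13/40*1/5 + 47/200*3/5 + 59/200*1/10 + 29/200*1/2 = 77/250
  d_3[1] = 13/40*2/5 + 47/200*1/10 + 59/200*3/10 + 29/200*1/5 = 271/1000
  d_3[2] = 13/40*1/5 + 47/200*1/10 + 59/200*1/2 + 29/200*1/5 = 53/200
  d_3[3] = 13/40*1/5 + 47/200*1/5 + 59/200*1/10 + 29/200*1/10 = 39/250
d_3 = (0=77/250, 1=271/1000, 2=53/200, 3=39/250)
  d_4[0] = 77/250*1/5 + 271/1000*3/5 + 53/200*1/10 + 39/250*1/2 = 3287/10000
  d_4[1] = 77/250*2/5 + 271/1000*1/10 + 53/200*3/10 + 39/250*1/5 = 261/1000
  d_4[2] = 77/250*1/5 + 271/1000*1/10 + 53/200*1/2 + 39/250*1/5 = 631/2500
  d_4[3] = 77/250*1/5 + 271/1000*1/5 + 53/200*1/10 + 39/250*1/10 = 1579/10000
d_4 = (0=3287/10000, 1=261/1000, 2=631/2500, 3=1579/10000)

Answer: 3287/10000 261/1000 631/2500 1579/10000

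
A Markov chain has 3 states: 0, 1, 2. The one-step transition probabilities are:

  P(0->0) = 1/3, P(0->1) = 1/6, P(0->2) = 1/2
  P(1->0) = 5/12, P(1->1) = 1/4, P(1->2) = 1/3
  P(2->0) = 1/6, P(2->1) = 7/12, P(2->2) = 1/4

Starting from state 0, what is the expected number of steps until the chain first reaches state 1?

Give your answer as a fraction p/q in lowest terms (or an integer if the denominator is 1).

Let h_i = expected steps to first reach 1 from state i.
Boundary: h_1 = 0.
First-step equations for the other states:
  h_0 = 1 + 1/3*h_0 + 1/6*h_1 + 1/2*h_2
  h_2 = 1 + 1/6*h_0 + 7/12*h_1 + 1/4*h_2

Substituting h_1 = 0 and rearranging gives the linear system (I - Q) h = 1:
  [2/3, -1/2] . (h_0, h_2) = 1
  [-1/6, 3/4] . (h_0, h_2) = 1

Solving yields:
  h_0 = 3
  h_2 = 2

Starting state is 0, so the expected hitting time is h_0 = 3.

Answer: 3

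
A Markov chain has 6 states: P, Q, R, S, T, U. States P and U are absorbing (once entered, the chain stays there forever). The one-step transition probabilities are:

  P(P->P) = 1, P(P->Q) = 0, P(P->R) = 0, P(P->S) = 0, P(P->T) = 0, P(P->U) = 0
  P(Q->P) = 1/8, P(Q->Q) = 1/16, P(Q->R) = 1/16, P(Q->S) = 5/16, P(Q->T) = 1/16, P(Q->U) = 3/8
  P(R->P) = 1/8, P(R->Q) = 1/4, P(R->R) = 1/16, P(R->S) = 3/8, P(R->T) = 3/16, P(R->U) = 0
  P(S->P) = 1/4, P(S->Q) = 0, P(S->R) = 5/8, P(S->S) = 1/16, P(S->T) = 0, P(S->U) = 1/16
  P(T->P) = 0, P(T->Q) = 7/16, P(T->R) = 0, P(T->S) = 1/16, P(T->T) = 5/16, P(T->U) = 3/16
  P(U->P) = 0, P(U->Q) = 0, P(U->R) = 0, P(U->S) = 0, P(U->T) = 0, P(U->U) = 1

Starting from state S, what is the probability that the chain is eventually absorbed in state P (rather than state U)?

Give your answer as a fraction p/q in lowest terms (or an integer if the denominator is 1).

Answer: 2736/4271

Derivation:
Let a_i = P(absorbed in P | start in state i).
Boundary conditions: a_P = 1, a_U = 0.
For each transient state i, a_i = sum_j P(i->j) * a_j:
  a_Q = 1/8*a_P + 1/16*a_Q + 1/16*a_R + 5/16*a_S + 1/16*a_T + 3/8*a_U
  a_R = 1/8*a_P + 1/4*a_Q + 1/16*a_R + 3/8*a_S + 3/16*a_T + 0*a_U
  a_S = 1/4*a_P + 0*a_Q + 5/8*a_R + 1/16*a_S + 0*a_T + 1/16*a_U
  a_T = 0*a_P + 7/16*a_Q + 0*a_R + 1/16*a_S + 5/16*a_T + 3/16*a_U

Substituting a_P = 1 and a_U = 0, rearrange to (I - Q) a = r where r[i] = P(i -> P):
  [15/16, -1/16, -5/16, -1/16] . (a_Q, a_R, a_S, a_T) = 1/8
  [-1/4, 15/16, -3/8, -3/16] . (a_Q, a_R, a_S, a_T) = 1/8
  [0, -5/8, 15/16, 0] . (a_Q, a_R, a_S, a_T) = 1/4
  [-7/16, 0, -1/16, 11/16] . (a_Q, a_R, a_S, a_T) = 0

Solving yields:
  a_Q = 8656/21355
  a_R = 11978/21355
  a_S = 2736/4271
  a_T = 6752/21355

Starting state is S, so the absorption probability is a_S = 2736/4271.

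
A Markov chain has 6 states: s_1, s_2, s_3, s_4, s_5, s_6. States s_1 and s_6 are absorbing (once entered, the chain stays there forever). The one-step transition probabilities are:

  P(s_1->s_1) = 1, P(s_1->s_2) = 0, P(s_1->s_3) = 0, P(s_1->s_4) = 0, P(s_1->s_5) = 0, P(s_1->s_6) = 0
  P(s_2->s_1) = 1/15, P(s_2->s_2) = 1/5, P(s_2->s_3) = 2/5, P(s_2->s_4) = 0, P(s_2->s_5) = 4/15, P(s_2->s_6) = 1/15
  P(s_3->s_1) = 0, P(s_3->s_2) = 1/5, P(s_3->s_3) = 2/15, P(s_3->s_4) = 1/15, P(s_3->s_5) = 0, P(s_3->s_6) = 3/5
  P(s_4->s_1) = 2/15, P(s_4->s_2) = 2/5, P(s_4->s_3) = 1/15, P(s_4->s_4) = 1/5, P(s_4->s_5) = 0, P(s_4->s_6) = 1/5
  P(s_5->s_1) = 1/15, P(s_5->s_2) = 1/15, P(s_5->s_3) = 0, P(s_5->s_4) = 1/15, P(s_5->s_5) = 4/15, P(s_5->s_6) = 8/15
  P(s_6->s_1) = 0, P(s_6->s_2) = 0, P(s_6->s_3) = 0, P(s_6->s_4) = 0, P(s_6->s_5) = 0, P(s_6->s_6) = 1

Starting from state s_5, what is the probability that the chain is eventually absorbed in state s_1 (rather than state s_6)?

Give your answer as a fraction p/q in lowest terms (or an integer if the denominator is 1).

Answer: 41/322

Derivation:
Let a_i = P(absorbed in s_1 | start in state i).
Boundary conditions: a_s_1 = 1, a_s_6 = 0.
For each transient state i, a_i = sum_j P(i->j) * a_j:
  a_s_2 = 1/15*a_s_1 + 1/5*a_s_2 + 2/5*a_s_3 + 0*a_s_4 + 4/15*a_s_5 + 1/15*a_s_6
  a_s_3 = 0*a_s_1 + 1/5*a_s_2 + 2/15*a_s_3 + 1/15*a_s_4 + 0*a_s_5 + 3/5*a_s_6
  a_s_4 = 2/15*a_s_1 + 2/5*a_s_2 + 1/15*a_s_3 + 1/5*a_s_4 + 0*a_s_5 + 1/5*a_s_6
  a_s_5 = 1/15*a_s_1 + 1/15*a_s_2 + 0*a_s_3 + 1/15*a_s_4 + 4/15*a_s_5 + 8/15*a_s_6

Substituting a_s_1 = 1 and a_s_6 = 0, rearrange to (I - Q) a = r where r[i] = P(i -> s_1):
  [4/5, -2/5, 0, -4/15] . (a_s_2, a_s_3, a_s_4, a_s_5) = 1/15
  [-1/5, 13/15, -1/15, 0] . (a_s_2, a_s_3, a_s_4, a_s_5) = 0
  [-2/5, -1/15, 4/5, 0] . (a_s_2, a_s_3, a_s_4, a_s_5) = 2/15
  [-1/15, 0, -1/15, 11/15] . (a_s_2, a_s_3, a_s_4, a_s_5) = 1/15

Solving yields:
  a_s_2 = 197/1288
  a_s_3 = 5/92
  a_s_4 = 319/1288
  a_s_5 = 41/322

Starting state is s_5, so the absorption probability is a_s_5 = 41/322.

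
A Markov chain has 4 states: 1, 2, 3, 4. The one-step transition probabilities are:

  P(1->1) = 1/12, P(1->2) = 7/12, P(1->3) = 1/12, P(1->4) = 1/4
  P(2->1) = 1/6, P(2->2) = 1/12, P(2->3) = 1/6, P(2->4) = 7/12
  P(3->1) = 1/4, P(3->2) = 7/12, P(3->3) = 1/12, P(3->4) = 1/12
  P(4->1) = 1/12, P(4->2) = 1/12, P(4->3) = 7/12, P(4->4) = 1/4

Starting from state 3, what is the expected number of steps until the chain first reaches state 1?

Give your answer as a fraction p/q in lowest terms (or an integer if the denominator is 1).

Answer: 162/29

Derivation:
Let h_i = expected steps to first reach 1 from state i.
Boundary: h_1 = 0.
First-step equations for the other states:
  h_2 = 1 + 1/6*h_1 + 1/12*h_2 + 1/6*h_3 + 7/12*h_4
  h_3 = 1 + 1/4*h_1 + 7/12*h_2 + 1/12*h_3 + 1/12*h_4
  h_4 = 1 + 1/12*h_1 + 1/12*h_2 + 7/12*h_3 + 1/4*h_4

Substituting h_1 = 0 and rearranging gives the linear system (I - Q) h = 1:
  [11/12, -1/6, -7/12] . (h_2, h_3, h_4) = 1
  [-7/12, 11/12, -1/12] . (h_2, h_3, h_4) = 1
  [-1/12, -7/12, 3/4] . (h_2, h_3, h_4) = 1

Solving yields:
  h_2 = 357/58
  h_3 = 162/29
  h_4 = 369/58

Starting state is 3, so the expected hitting time is h_3 = 162/29.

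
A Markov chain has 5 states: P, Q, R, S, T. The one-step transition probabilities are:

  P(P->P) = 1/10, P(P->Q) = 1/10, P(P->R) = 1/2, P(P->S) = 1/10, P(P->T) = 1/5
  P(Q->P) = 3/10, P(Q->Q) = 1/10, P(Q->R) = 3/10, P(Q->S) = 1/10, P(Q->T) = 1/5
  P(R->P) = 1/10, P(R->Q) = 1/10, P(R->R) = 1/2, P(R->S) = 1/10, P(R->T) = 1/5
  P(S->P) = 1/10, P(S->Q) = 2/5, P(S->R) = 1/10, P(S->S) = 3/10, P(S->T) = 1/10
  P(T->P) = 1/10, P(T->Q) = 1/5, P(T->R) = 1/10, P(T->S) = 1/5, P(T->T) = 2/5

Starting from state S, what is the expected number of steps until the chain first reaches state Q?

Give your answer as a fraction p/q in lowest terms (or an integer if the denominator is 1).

Let h_i = expected steps to first reach Q from state i.
Boundary: h_Q = 0.
First-step equations for the other states:
  h_P = 1 + 1/10*h_P + 1/10*h_Q + 1/2*h_R + 1/10*h_S + 1/5*h_T
  h_R = 1 + 1/10*h_P + 1/10*h_Q + 1/2*h_R + 1/10*h_S + 1/5*h_T
  h_S = 1 + 1/10*h_P + 2/5*h_Q + 1/10*h_R + 3/10*h_S + 1/10*h_T
  h_T = 1 + 1/10*h_P + 1/5*h_Q + 1/10*h_R + 1/5*h_S + 2/5*h_T

Substituting h_Q = 0 and rearranging gives the linear system (I - Q) h = 1:
  [9/10, -1/2, -1/10, -1/5] . (h_P, h_R, h_S, h_T) = 1
  [-1/10, 1/2, -1/10, -1/5] . (h_P, h_R, h_S, h_T) = 1
  [-1/10, -1/10, 7/10, -1/10] . (h_P, h_R, h_S, h_T) = 1
  [-1/10, -1/10, -1/5, 3/5] . (h_P, h_R, h_S, h_T) = 1

Solving yields:
  h_P = 65/11
  h_R = 65/11
  h_S = 42/11
  h_T = 54/11

Starting state is S, so the expected hitting time is h_S = 42/11.

Answer: 42/11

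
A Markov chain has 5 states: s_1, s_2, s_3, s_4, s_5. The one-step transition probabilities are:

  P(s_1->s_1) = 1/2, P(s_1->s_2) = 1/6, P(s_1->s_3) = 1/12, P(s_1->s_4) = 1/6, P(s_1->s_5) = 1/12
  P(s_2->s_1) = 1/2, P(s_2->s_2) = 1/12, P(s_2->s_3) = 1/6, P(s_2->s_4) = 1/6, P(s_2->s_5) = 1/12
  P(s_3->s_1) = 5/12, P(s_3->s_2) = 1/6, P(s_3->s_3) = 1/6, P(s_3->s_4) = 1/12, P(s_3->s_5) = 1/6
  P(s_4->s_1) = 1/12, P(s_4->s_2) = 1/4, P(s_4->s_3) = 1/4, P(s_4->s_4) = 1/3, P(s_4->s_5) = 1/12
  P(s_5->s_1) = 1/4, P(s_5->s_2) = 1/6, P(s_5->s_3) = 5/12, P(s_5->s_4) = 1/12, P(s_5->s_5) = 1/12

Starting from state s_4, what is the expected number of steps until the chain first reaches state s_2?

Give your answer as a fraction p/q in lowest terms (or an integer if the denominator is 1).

Let h_i = expected steps to first reach s_2 from state i.
Boundary: h_s_2 = 0.
First-step equations for the other states:
  h_s_1 = 1 + 1/2*h_s_1 + 1/6*h_s_2 + 1/12*h_s_3 + 1/6*h_s_4 + 1/12*h_s_5
  h_s_3 = 1 + 5/12*h_s_1 + 1/6*h_s_2 + 1/6*h_s_3 + 1/12*h_s_4 + 1/6*h_s_5
  h_s_4 = 1 + 1/12*h_s_1 + 1/4*h_s_2 + 1/4*h_s_3 + 1/3*h_s_4 + 1/12*h_s_5
  h_s_5 = 1 + 1/4*h_s_1 + 1/6*h_s_2 + 5/12*h_s_3 + 1/12*h_s_4 + 1/12*h_s_5

Substituting h_s_2 = 0 and rearranging gives the linear system (I - Q) h = 1:
  [1/2, -1/12, -1/6, -1/12] . (h_s_1, h_s_3, h_s_4, h_s_5) = 1
  [-5/12, 5/6, -1/12, -1/6] . (h_s_1, h_s_3, h_s_4, h_s_5) = 1
  [-1/12, -1/4, 2/3, -1/12] . (h_s_1, h_s_3, h_s_4, h_s_5) = 1
  [-1/4, -5/12, -1/12, 11/12] . (h_s_1, h_s_3, h_s_4, h_s_5) = 1

Solving yields:
  h_s_1 = 1959/355
  h_s_3 = 3957/710
  h_s_4 = 1767/355
  h_s_5 = 3963/710

Starting state is s_4, so the expected hitting time is h_s_4 = 1767/355.

Answer: 1767/355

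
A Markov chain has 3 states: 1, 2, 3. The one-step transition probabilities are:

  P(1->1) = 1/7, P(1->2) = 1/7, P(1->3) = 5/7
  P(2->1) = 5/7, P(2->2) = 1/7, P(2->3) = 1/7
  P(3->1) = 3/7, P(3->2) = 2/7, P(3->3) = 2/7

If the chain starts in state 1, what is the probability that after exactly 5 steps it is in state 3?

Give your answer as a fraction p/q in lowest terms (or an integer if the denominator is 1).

Computing P^5 by repeated multiplication:
P^1 =
  1: [1/7, 1/7, 5/7]
  2: [5/7, 1/7, 1/7]
  3: [3/7, 2/7, 2/7]
P^2 =
  1: [3/7, 12/49, 16/49]
  2: [13/49, 8/49, 4/7]
  3: [19/49, 9/49, 3/7]
P^3 =
  1: [129/343, 65/343, 149/343]
  2: [137/343, 11/49, 129/343]
  3: [127/343, 10/49, 146/343]
P^4 =
  1: [901/2401, 492/2401, 144/343]
  2: [909/2401, 472/2401, 1020/2401]
  3: [915/2401, 489/2401, 997/2401]
P^5 =
  1: [6385/16807, 487/2401, 7013/16807]
  2: [6329/16807, 3421/16807, 7057/16807]
  3: [6351/16807, 3398/16807, 7058/16807]

(P^5)[1 -> 3] = 7013/16807

Answer: 7013/16807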